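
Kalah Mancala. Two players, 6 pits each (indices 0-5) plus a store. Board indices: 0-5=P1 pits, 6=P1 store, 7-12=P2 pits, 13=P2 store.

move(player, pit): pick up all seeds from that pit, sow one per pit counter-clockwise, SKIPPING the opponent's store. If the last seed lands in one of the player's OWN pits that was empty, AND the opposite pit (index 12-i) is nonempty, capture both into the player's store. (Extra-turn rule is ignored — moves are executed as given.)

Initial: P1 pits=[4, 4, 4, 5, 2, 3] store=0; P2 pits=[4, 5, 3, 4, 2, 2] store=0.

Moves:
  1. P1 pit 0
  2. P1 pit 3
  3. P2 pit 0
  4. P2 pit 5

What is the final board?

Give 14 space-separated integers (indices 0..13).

Answer: 1 6 5 0 4 4 1 0 7 5 5 3 0 1

Derivation:
Move 1: P1 pit0 -> P1=[0,5,5,6,3,3](0) P2=[4,5,3,4,2,2](0)
Move 2: P1 pit3 -> P1=[0,5,5,0,4,4](1) P2=[5,6,4,4,2,2](0)
Move 3: P2 pit0 -> P1=[0,5,5,0,4,4](1) P2=[0,7,5,5,3,3](0)
Move 4: P2 pit5 -> P1=[1,6,5,0,4,4](1) P2=[0,7,5,5,3,0](1)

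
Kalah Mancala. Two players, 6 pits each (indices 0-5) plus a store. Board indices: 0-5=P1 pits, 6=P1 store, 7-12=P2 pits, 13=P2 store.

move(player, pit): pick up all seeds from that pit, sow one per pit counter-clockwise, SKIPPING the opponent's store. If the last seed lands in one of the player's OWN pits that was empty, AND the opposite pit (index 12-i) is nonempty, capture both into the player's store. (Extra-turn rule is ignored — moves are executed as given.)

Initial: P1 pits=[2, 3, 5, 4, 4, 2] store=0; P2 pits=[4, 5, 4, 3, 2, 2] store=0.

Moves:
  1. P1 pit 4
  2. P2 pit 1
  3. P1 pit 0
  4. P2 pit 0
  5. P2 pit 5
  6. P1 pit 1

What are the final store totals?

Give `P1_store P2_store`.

Move 1: P1 pit4 -> P1=[2,3,5,4,0,3](1) P2=[5,6,4,3,2,2](0)
Move 2: P2 pit1 -> P1=[3,3,5,4,0,3](1) P2=[5,0,5,4,3,3](1)
Move 3: P1 pit0 -> P1=[0,4,6,5,0,3](1) P2=[5,0,5,4,3,3](1)
Move 4: P2 pit0 -> P1=[0,4,6,5,0,3](1) P2=[0,1,6,5,4,4](1)
Move 5: P2 pit5 -> P1=[1,5,7,5,0,3](1) P2=[0,1,6,5,4,0](2)
Move 6: P1 pit1 -> P1=[1,0,8,6,1,4](2) P2=[0,1,6,5,4,0](2)

Answer: 2 2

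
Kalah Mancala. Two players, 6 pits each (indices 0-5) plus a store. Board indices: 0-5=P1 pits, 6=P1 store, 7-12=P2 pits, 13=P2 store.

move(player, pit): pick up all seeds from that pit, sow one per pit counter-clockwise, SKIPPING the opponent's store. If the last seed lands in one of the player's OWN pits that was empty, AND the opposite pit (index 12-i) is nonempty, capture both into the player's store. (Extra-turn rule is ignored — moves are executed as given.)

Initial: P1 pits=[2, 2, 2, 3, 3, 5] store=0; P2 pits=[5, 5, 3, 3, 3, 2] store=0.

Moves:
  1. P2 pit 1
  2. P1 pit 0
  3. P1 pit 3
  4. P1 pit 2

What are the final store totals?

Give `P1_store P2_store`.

Answer: 1 1

Derivation:
Move 1: P2 pit1 -> P1=[2,2,2,3,3,5](0) P2=[5,0,4,4,4,3](1)
Move 2: P1 pit0 -> P1=[0,3,3,3,3,5](0) P2=[5,0,4,4,4,3](1)
Move 3: P1 pit3 -> P1=[0,3,3,0,4,6](1) P2=[5,0,4,4,4,3](1)
Move 4: P1 pit2 -> P1=[0,3,0,1,5,7](1) P2=[5,0,4,4,4,3](1)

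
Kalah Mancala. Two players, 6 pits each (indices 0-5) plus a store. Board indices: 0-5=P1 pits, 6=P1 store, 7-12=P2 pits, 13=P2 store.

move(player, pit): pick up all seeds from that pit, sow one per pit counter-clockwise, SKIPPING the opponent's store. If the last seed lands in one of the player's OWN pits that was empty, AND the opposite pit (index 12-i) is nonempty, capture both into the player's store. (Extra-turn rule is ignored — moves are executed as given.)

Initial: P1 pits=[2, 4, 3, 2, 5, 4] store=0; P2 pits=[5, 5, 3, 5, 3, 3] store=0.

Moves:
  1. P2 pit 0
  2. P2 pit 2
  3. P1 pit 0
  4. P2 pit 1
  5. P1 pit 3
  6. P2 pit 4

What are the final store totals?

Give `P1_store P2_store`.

Move 1: P2 pit0 -> P1=[2,4,3,2,5,4](0) P2=[0,6,4,6,4,4](0)
Move 2: P2 pit2 -> P1=[2,4,3,2,5,4](0) P2=[0,6,0,7,5,5](1)
Move 3: P1 pit0 -> P1=[0,5,4,2,5,4](0) P2=[0,6,0,7,5,5](1)
Move 4: P2 pit1 -> P1=[1,5,4,2,5,4](0) P2=[0,0,1,8,6,6](2)
Move 5: P1 pit3 -> P1=[1,5,4,0,6,5](0) P2=[0,0,1,8,6,6](2)
Move 6: P2 pit4 -> P1=[2,6,5,1,6,5](0) P2=[0,0,1,8,0,7](3)

Answer: 0 3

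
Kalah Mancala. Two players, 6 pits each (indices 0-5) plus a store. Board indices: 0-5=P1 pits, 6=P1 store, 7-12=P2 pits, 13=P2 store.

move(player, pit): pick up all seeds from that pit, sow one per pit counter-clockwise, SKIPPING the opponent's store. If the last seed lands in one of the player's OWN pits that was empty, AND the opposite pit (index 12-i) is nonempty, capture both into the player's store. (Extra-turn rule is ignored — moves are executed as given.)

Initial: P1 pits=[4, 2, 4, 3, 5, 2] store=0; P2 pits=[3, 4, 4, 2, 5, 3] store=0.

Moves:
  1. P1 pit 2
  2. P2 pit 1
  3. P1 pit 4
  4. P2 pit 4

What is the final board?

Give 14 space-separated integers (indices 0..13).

Answer: 5 3 1 5 0 4 2 4 1 6 4 0 5 1

Derivation:
Move 1: P1 pit2 -> P1=[4,2,0,4,6,3](1) P2=[3,4,4,2,5,3](0)
Move 2: P2 pit1 -> P1=[4,2,0,4,6,3](1) P2=[3,0,5,3,6,4](0)
Move 3: P1 pit4 -> P1=[4,2,0,4,0,4](2) P2=[4,1,6,4,6,4](0)
Move 4: P2 pit4 -> P1=[5,3,1,5,0,4](2) P2=[4,1,6,4,0,5](1)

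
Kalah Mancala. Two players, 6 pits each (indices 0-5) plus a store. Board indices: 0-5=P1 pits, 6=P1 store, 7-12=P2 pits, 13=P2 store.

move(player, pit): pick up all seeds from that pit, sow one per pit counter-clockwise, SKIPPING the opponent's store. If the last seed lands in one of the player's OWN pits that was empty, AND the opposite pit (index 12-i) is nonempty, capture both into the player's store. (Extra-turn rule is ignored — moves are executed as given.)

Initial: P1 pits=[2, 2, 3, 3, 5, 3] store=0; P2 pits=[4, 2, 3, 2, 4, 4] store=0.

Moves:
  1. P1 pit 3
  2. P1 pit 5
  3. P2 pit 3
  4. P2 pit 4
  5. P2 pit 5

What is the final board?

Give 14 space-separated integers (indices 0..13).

Answer: 4 4 5 1 7 0 2 5 3 4 0 0 0 2

Derivation:
Move 1: P1 pit3 -> P1=[2,2,3,0,6,4](1) P2=[4,2,3,2,4,4](0)
Move 2: P1 pit5 -> P1=[2,2,3,0,6,0](2) P2=[5,3,4,2,4,4](0)
Move 3: P2 pit3 -> P1=[2,2,3,0,6,0](2) P2=[5,3,4,0,5,5](0)
Move 4: P2 pit4 -> P1=[3,3,4,0,6,0](2) P2=[5,3,4,0,0,6](1)
Move 5: P2 pit5 -> P1=[4,4,5,1,7,0](2) P2=[5,3,4,0,0,0](2)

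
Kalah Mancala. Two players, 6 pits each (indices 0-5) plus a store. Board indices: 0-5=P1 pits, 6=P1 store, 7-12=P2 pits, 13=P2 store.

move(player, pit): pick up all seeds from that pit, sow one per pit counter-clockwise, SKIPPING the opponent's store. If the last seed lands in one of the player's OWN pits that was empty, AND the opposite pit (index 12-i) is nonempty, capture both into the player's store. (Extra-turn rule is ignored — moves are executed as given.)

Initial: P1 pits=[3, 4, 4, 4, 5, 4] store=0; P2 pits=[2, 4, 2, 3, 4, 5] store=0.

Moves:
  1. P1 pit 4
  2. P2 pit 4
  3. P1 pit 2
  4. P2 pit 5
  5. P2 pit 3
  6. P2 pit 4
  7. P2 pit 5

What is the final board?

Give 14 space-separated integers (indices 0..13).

Answer: 6 6 1 6 2 6 2 3 5 3 0 0 0 4

Derivation:
Move 1: P1 pit4 -> P1=[3,4,4,4,0,5](1) P2=[3,5,3,3,4,5](0)
Move 2: P2 pit4 -> P1=[4,5,4,4,0,5](1) P2=[3,5,3,3,0,6](1)
Move 3: P1 pit2 -> P1=[4,5,0,5,1,6](2) P2=[3,5,3,3,0,6](1)
Move 4: P2 pit5 -> P1=[5,6,1,6,2,6](2) P2=[3,5,3,3,0,0](2)
Move 5: P2 pit3 -> P1=[5,6,1,6,2,6](2) P2=[3,5,3,0,1,1](3)
Move 6: P2 pit4 -> P1=[5,6,1,6,2,6](2) P2=[3,5,3,0,0,2](3)
Move 7: P2 pit5 -> P1=[6,6,1,6,2,6](2) P2=[3,5,3,0,0,0](4)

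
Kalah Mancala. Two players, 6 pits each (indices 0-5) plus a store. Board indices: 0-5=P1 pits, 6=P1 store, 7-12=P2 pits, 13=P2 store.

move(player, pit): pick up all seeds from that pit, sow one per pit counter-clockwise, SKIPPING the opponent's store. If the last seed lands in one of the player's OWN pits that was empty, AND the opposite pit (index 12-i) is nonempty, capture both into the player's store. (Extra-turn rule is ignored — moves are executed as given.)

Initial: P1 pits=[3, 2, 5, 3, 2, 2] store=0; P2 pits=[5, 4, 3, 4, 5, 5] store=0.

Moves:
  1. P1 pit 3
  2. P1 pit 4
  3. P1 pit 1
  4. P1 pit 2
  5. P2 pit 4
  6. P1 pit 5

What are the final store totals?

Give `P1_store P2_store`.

Move 1: P1 pit3 -> P1=[3,2,5,0,3,3](1) P2=[5,4,3,4,5,5](0)
Move 2: P1 pit4 -> P1=[3,2,5,0,0,4](2) P2=[6,4,3,4,5,5](0)
Move 3: P1 pit1 -> P1=[3,0,6,0,0,4](6) P2=[6,4,0,4,5,5](0)
Move 4: P1 pit2 -> P1=[3,0,0,1,1,5](7) P2=[7,5,0,4,5,5](0)
Move 5: P2 pit4 -> P1=[4,1,1,1,1,5](7) P2=[7,5,0,4,0,6](1)
Move 6: P1 pit5 -> P1=[4,1,1,1,1,0](8) P2=[8,6,1,5,0,6](1)

Answer: 8 1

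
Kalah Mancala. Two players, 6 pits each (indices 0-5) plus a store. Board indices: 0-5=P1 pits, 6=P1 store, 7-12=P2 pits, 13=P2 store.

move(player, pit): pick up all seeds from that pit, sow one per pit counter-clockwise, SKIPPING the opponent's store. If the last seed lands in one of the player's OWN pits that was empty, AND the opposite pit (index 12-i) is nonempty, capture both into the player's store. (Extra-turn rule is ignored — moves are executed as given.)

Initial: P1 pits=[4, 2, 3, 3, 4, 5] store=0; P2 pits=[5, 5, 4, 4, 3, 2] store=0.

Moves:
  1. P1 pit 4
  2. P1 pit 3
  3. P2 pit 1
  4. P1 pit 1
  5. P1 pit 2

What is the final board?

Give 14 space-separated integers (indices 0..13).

Move 1: P1 pit4 -> P1=[4,2,3,3,0,6](1) P2=[6,6,4,4,3,2](0)
Move 2: P1 pit3 -> P1=[4,2,3,0,1,7](2) P2=[6,6,4,4,3,2](0)
Move 3: P2 pit1 -> P1=[5,2,3,0,1,7](2) P2=[6,0,5,5,4,3](1)
Move 4: P1 pit1 -> P1=[5,0,4,0,1,7](8) P2=[6,0,0,5,4,3](1)
Move 5: P1 pit2 -> P1=[5,0,0,1,2,8](9) P2=[6,0,0,5,4,3](1)

Answer: 5 0 0 1 2 8 9 6 0 0 5 4 3 1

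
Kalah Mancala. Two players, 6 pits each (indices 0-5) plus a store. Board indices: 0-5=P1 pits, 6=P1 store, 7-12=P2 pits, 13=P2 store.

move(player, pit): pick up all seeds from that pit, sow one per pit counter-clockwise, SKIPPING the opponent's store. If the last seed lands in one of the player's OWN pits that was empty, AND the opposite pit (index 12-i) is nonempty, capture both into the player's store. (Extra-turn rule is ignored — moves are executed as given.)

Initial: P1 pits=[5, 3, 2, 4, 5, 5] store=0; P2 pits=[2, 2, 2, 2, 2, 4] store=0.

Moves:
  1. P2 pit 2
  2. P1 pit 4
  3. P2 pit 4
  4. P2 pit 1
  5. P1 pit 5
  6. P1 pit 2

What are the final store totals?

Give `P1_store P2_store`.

Answer: 4 5

Derivation:
Move 1: P2 pit2 -> P1=[5,3,2,4,5,5](0) P2=[2,2,0,3,3,4](0)
Move 2: P1 pit4 -> P1=[5,3,2,4,0,6](1) P2=[3,3,1,3,3,4](0)
Move 3: P2 pit4 -> P1=[6,3,2,4,0,6](1) P2=[3,3,1,3,0,5](1)
Move 4: P2 pit1 -> P1=[6,0,2,4,0,6](1) P2=[3,0,2,4,0,5](5)
Move 5: P1 pit5 -> P1=[6,0,2,4,0,0](2) P2=[4,1,3,5,1,5](5)
Move 6: P1 pit2 -> P1=[6,0,0,5,0,0](4) P2=[4,0,3,5,1,5](5)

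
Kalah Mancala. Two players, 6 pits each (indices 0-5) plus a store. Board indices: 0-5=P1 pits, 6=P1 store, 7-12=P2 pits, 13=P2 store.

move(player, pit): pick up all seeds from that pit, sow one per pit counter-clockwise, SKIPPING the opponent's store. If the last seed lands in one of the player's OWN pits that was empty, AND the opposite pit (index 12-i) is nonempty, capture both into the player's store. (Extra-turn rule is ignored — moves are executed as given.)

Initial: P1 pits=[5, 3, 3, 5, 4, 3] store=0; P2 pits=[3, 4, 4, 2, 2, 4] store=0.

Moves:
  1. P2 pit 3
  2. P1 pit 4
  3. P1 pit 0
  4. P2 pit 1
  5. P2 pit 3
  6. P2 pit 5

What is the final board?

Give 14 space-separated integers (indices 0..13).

Answer: 1 5 5 7 2 5 1 4 0 5 0 5 0 2

Derivation:
Move 1: P2 pit3 -> P1=[5,3,3,5,4,3](0) P2=[3,4,4,0,3,5](0)
Move 2: P1 pit4 -> P1=[5,3,3,5,0,4](1) P2=[4,5,4,0,3,5](0)
Move 3: P1 pit0 -> P1=[0,4,4,6,1,5](1) P2=[4,5,4,0,3,5](0)
Move 4: P2 pit1 -> P1=[0,4,4,6,1,5](1) P2=[4,0,5,1,4,6](1)
Move 5: P2 pit3 -> P1=[0,4,4,6,1,5](1) P2=[4,0,5,0,5,6](1)
Move 6: P2 pit5 -> P1=[1,5,5,7,2,5](1) P2=[4,0,5,0,5,0](2)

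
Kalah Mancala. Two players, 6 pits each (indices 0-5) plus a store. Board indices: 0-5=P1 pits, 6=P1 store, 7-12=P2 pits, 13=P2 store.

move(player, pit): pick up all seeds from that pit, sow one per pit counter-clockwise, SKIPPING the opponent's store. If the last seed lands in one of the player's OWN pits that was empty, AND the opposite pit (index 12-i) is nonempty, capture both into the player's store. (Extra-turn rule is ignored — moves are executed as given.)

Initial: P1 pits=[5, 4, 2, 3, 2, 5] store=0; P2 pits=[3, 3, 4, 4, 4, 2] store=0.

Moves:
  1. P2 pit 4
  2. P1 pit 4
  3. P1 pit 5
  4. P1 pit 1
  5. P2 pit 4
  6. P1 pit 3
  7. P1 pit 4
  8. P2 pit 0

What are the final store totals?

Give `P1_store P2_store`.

Move 1: P2 pit4 -> P1=[6,5,2,3,2,5](0) P2=[3,3,4,4,0,3](1)
Move 2: P1 pit4 -> P1=[6,5,2,3,0,6](1) P2=[3,3,4,4,0,3](1)
Move 3: P1 pit5 -> P1=[6,5,2,3,0,0](2) P2=[4,4,5,5,1,3](1)
Move 4: P1 pit1 -> P1=[6,0,3,4,1,1](3) P2=[4,4,5,5,1,3](1)
Move 5: P2 pit4 -> P1=[6,0,3,4,1,1](3) P2=[4,4,5,5,0,4](1)
Move 6: P1 pit3 -> P1=[6,0,3,0,2,2](4) P2=[5,4,5,5,0,4](1)
Move 7: P1 pit4 -> P1=[6,0,3,0,0,3](5) P2=[5,4,5,5,0,4](1)
Move 8: P2 pit0 -> P1=[6,0,3,0,0,3](5) P2=[0,5,6,6,1,5](1)

Answer: 5 1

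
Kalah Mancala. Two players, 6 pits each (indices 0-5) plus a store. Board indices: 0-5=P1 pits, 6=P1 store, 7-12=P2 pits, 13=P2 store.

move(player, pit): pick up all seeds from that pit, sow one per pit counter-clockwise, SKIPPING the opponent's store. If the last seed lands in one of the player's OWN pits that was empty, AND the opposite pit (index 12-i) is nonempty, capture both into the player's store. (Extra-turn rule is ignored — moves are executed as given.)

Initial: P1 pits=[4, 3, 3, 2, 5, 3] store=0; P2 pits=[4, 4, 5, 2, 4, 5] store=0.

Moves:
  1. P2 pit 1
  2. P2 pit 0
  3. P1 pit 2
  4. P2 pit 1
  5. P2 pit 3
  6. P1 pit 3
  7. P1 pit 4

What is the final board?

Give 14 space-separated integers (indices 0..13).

Move 1: P2 pit1 -> P1=[4,3,3,2,5,3](0) P2=[4,0,6,3,5,6](0)
Move 2: P2 pit0 -> P1=[4,3,3,2,5,3](0) P2=[0,1,7,4,6,6](0)
Move 3: P1 pit2 -> P1=[4,3,0,3,6,4](0) P2=[0,1,7,4,6,6](0)
Move 4: P2 pit1 -> P1=[4,3,0,3,6,4](0) P2=[0,0,8,4,6,6](0)
Move 5: P2 pit3 -> P1=[5,3,0,3,6,4](0) P2=[0,0,8,0,7,7](1)
Move 6: P1 pit3 -> P1=[5,3,0,0,7,5](1) P2=[0,0,8,0,7,7](1)
Move 7: P1 pit4 -> P1=[5,3,0,0,0,6](2) P2=[1,1,9,1,8,7](1)

Answer: 5 3 0 0 0 6 2 1 1 9 1 8 7 1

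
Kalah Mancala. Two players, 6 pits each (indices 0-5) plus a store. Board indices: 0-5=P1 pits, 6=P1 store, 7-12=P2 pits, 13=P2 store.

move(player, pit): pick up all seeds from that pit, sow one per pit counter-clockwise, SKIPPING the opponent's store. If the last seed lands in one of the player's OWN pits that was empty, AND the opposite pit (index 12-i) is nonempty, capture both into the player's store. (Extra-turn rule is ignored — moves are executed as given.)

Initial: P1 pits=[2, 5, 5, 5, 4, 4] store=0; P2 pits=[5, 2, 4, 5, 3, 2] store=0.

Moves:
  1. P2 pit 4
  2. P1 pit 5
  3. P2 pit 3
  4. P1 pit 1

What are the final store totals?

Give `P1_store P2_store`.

Answer: 2 2

Derivation:
Move 1: P2 pit4 -> P1=[3,5,5,5,4,4](0) P2=[5,2,4,5,0,3](1)
Move 2: P1 pit5 -> P1=[3,5,5,5,4,0](1) P2=[6,3,5,5,0,3](1)
Move 3: P2 pit3 -> P1=[4,6,5,5,4,0](1) P2=[6,3,5,0,1,4](2)
Move 4: P1 pit1 -> P1=[4,0,6,6,5,1](2) P2=[7,3,5,0,1,4](2)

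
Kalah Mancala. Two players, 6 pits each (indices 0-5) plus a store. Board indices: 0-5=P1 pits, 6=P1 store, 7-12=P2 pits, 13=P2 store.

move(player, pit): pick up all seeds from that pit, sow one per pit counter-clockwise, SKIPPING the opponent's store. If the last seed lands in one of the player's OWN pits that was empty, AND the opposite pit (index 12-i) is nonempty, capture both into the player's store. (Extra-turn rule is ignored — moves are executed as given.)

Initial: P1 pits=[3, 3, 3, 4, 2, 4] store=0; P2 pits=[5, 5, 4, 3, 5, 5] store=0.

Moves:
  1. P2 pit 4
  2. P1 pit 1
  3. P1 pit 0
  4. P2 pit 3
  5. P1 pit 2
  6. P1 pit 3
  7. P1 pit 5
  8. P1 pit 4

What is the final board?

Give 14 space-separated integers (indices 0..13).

Answer: 0 1 0 0 0 1 4 9 9 7 3 2 8 2

Derivation:
Move 1: P2 pit4 -> P1=[4,4,4,4,2,4](0) P2=[5,5,4,3,0,6](1)
Move 2: P1 pit1 -> P1=[4,0,5,5,3,5](0) P2=[5,5,4,3,0,6](1)
Move 3: P1 pit0 -> P1=[0,1,6,6,4,5](0) P2=[5,5,4,3,0,6](1)
Move 4: P2 pit3 -> P1=[0,1,6,6,4,5](0) P2=[5,5,4,0,1,7](2)
Move 5: P1 pit2 -> P1=[0,1,0,7,5,6](1) P2=[6,6,4,0,1,7](2)
Move 6: P1 pit3 -> P1=[0,1,0,0,6,7](2) P2=[7,7,5,1,1,7](2)
Move 7: P1 pit5 -> P1=[0,1,0,0,6,0](3) P2=[8,8,6,2,2,8](2)
Move 8: P1 pit4 -> P1=[0,1,0,0,0,1](4) P2=[9,9,7,3,2,8](2)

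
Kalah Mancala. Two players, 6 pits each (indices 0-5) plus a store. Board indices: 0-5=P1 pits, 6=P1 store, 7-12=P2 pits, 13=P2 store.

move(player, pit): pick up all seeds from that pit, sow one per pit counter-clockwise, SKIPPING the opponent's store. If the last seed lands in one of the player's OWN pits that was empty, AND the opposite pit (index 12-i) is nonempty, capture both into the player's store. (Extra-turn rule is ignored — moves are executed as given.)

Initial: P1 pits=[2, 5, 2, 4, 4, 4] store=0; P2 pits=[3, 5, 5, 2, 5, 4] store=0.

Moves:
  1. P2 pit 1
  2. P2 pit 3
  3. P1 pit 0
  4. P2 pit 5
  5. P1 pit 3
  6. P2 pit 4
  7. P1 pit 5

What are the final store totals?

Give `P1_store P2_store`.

Move 1: P2 pit1 -> P1=[2,5,2,4,4,4](0) P2=[3,0,6,3,6,5](1)
Move 2: P2 pit3 -> P1=[2,5,2,4,4,4](0) P2=[3,0,6,0,7,6](2)
Move 3: P1 pit0 -> P1=[0,6,3,4,4,4](0) P2=[3,0,6,0,7,6](2)
Move 4: P2 pit5 -> P1=[1,7,4,5,5,4](0) P2=[3,0,6,0,7,0](3)
Move 5: P1 pit3 -> P1=[1,7,4,0,6,5](1) P2=[4,1,6,0,7,0](3)
Move 6: P2 pit4 -> P1=[2,8,5,1,7,5](1) P2=[4,1,6,0,0,1](4)
Move 7: P1 pit5 -> P1=[2,8,5,1,7,0](2) P2=[5,2,7,1,0,1](4)

Answer: 2 4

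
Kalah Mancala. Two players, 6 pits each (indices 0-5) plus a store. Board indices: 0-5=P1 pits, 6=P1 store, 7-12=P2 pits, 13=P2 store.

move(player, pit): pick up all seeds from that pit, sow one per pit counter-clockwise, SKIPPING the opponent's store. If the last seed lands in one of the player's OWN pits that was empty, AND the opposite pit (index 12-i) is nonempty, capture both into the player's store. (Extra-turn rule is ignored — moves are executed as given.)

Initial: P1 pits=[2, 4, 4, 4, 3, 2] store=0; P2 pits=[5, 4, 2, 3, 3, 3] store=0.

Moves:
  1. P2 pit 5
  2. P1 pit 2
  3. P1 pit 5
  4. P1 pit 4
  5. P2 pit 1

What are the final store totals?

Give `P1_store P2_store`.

Move 1: P2 pit5 -> P1=[3,5,4,4,3,2](0) P2=[5,4,2,3,3,0](1)
Move 2: P1 pit2 -> P1=[3,5,0,5,4,3](1) P2=[5,4,2,3,3,0](1)
Move 3: P1 pit5 -> P1=[3,5,0,5,4,0](2) P2=[6,5,2,3,3,0](1)
Move 4: P1 pit4 -> P1=[3,5,0,5,0,1](3) P2=[7,6,2,3,3,0](1)
Move 5: P2 pit1 -> P1=[4,5,0,5,0,1](3) P2=[7,0,3,4,4,1](2)

Answer: 3 2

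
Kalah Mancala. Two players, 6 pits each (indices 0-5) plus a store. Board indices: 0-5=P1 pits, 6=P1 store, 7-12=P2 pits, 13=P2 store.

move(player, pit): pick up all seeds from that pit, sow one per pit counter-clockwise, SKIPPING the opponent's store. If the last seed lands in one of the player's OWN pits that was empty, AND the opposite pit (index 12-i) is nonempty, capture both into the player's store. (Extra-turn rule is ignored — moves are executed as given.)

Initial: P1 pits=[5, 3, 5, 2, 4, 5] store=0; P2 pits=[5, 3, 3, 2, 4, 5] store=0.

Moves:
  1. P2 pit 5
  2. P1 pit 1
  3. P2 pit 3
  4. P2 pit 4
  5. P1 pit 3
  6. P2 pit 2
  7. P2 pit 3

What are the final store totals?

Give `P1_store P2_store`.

Answer: 1 9

Derivation:
Move 1: P2 pit5 -> P1=[6,4,6,3,4,5](0) P2=[5,3,3,2,4,0](1)
Move 2: P1 pit1 -> P1=[6,0,7,4,5,6](0) P2=[5,3,3,2,4,0](1)
Move 3: P2 pit3 -> P1=[0,0,7,4,5,6](0) P2=[5,3,3,0,5,0](8)
Move 4: P2 pit4 -> P1=[1,1,8,4,5,6](0) P2=[5,3,3,0,0,1](9)
Move 5: P1 pit3 -> P1=[1,1,8,0,6,7](1) P2=[6,3,3,0,0,1](9)
Move 6: P2 pit2 -> P1=[1,1,8,0,6,7](1) P2=[6,3,0,1,1,2](9)
Move 7: P2 pit3 -> P1=[1,1,8,0,6,7](1) P2=[6,3,0,0,2,2](9)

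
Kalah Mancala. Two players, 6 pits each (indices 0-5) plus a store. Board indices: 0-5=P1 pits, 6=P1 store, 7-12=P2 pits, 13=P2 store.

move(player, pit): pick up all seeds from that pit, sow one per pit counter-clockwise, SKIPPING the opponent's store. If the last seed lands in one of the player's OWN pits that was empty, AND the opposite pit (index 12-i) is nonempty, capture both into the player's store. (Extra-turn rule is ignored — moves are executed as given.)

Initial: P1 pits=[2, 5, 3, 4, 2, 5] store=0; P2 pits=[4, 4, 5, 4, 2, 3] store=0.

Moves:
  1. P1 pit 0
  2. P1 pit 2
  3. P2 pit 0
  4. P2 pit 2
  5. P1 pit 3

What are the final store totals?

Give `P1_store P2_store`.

Answer: 2 1

Derivation:
Move 1: P1 pit0 -> P1=[0,6,4,4,2,5](0) P2=[4,4,5,4,2,3](0)
Move 2: P1 pit2 -> P1=[0,6,0,5,3,6](1) P2=[4,4,5,4,2,3](0)
Move 3: P2 pit0 -> P1=[0,6,0,5,3,6](1) P2=[0,5,6,5,3,3](0)
Move 4: P2 pit2 -> P1=[1,7,0,5,3,6](1) P2=[0,5,0,6,4,4](1)
Move 5: P1 pit3 -> P1=[1,7,0,0,4,7](2) P2=[1,6,0,6,4,4](1)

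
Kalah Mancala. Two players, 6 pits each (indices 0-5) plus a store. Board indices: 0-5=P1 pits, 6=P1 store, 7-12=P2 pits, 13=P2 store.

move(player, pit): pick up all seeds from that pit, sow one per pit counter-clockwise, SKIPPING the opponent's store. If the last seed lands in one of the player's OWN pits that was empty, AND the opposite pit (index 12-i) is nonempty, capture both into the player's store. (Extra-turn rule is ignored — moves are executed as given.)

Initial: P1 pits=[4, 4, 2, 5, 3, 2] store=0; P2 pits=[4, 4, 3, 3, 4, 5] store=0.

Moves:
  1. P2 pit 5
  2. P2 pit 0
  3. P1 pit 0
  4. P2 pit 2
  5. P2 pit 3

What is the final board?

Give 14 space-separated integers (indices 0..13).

Move 1: P2 pit5 -> P1=[5,5,3,6,3,2](0) P2=[4,4,3,3,4,0](1)
Move 2: P2 pit0 -> P1=[5,5,3,6,3,2](0) P2=[0,5,4,4,5,0](1)
Move 3: P1 pit0 -> P1=[0,6,4,7,4,3](0) P2=[0,5,4,4,5,0](1)
Move 4: P2 pit2 -> P1=[0,6,4,7,4,3](0) P2=[0,5,0,5,6,1](2)
Move 5: P2 pit3 -> P1=[1,7,4,7,4,3](0) P2=[0,5,0,0,7,2](3)

Answer: 1 7 4 7 4 3 0 0 5 0 0 7 2 3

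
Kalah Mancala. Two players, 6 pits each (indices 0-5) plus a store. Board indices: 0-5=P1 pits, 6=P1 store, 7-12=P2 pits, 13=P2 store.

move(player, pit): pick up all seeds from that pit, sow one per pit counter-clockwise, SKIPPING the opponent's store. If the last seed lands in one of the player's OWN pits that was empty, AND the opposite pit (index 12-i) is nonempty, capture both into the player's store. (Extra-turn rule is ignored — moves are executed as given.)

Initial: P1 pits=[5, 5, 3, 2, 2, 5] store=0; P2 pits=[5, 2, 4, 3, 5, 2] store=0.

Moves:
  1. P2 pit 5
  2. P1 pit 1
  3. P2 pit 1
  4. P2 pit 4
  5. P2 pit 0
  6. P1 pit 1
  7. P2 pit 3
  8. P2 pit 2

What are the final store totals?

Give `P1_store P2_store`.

Move 1: P2 pit5 -> P1=[6,5,3,2,2,5](0) P2=[5,2,4,3,5,0](1)
Move 2: P1 pit1 -> P1=[6,0,4,3,3,6](1) P2=[5,2,4,3,5,0](1)
Move 3: P2 pit1 -> P1=[6,0,4,3,3,6](1) P2=[5,0,5,4,5,0](1)
Move 4: P2 pit4 -> P1=[7,1,5,3,3,6](1) P2=[5,0,5,4,0,1](2)
Move 5: P2 pit0 -> P1=[7,1,5,3,3,6](1) P2=[0,1,6,5,1,2](2)
Move 6: P1 pit1 -> P1=[7,0,6,3,3,6](1) P2=[0,1,6,5,1,2](2)
Move 7: P2 pit3 -> P1=[8,1,6,3,3,6](1) P2=[0,1,6,0,2,3](3)
Move 8: P2 pit2 -> P1=[9,2,6,3,3,6](1) P2=[0,1,0,1,3,4](4)

Answer: 1 4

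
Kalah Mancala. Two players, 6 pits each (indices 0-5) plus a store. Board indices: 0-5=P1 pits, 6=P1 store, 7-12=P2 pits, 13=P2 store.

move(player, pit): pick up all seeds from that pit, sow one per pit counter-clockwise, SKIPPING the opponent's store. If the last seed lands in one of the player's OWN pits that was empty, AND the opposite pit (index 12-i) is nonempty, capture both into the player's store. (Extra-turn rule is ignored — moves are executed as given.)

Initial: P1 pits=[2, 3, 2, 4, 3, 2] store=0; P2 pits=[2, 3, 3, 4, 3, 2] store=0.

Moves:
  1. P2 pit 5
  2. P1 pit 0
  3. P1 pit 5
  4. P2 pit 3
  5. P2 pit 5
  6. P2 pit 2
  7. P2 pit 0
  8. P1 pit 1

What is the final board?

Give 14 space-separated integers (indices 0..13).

Answer: 0 0 4 6 4 1 1 0 4 1 2 5 0 5

Derivation:
Move 1: P2 pit5 -> P1=[3,3,2,4,3,2](0) P2=[2,3,3,4,3,0](1)
Move 2: P1 pit0 -> P1=[0,4,3,5,3,2](0) P2=[2,3,3,4,3,0](1)
Move 3: P1 pit5 -> P1=[0,4,3,5,3,0](1) P2=[3,3,3,4,3,0](1)
Move 4: P2 pit3 -> P1=[1,4,3,5,3,0](1) P2=[3,3,3,0,4,1](2)
Move 5: P2 pit5 -> P1=[1,4,3,5,3,0](1) P2=[3,3,3,0,4,0](3)
Move 6: P2 pit2 -> P1=[0,4,3,5,3,0](1) P2=[3,3,0,1,5,0](5)
Move 7: P2 pit0 -> P1=[0,4,3,5,3,0](1) P2=[0,4,1,2,5,0](5)
Move 8: P1 pit1 -> P1=[0,0,4,6,4,1](1) P2=[0,4,1,2,5,0](5)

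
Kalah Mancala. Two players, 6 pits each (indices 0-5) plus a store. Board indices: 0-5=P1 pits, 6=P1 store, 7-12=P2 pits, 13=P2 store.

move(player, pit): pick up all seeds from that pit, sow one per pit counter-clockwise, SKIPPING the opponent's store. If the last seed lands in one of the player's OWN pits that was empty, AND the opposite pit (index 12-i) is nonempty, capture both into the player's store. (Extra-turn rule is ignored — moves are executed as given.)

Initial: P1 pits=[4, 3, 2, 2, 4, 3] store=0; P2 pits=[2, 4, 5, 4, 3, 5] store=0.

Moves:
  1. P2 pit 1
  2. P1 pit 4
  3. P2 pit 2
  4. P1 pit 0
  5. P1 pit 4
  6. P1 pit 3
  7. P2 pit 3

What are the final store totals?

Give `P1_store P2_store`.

Move 1: P2 pit1 -> P1=[4,3,2,2,4,3](0) P2=[2,0,6,5,4,6](0)
Move 2: P1 pit4 -> P1=[4,3,2,2,0,4](1) P2=[3,1,6,5,4,6](0)
Move 3: P2 pit2 -> P1=[5,4,2,2,0,4](1) P2=[3,1,0,6,5,7](1)
Move 4: P1 pit0 -> P1=[0,5,3,3,1,5](1) P2=[3,1,0,6,5,7](1)
Move 5: P1 pit4 -> P1=[0,5,3,3,0,6](1) P2=[3,1,0,6,5,7](1)
Move 6: P1 pit3 -> P1=[0,5,3,0,1,7](2) P2=[3,1,0,6,5,7](1)
Move 7: P2 pit3 -> P1=[1,6,4,0,1,7](2) P2=[3,1,0,0,6,8](2)

Answer: 2 2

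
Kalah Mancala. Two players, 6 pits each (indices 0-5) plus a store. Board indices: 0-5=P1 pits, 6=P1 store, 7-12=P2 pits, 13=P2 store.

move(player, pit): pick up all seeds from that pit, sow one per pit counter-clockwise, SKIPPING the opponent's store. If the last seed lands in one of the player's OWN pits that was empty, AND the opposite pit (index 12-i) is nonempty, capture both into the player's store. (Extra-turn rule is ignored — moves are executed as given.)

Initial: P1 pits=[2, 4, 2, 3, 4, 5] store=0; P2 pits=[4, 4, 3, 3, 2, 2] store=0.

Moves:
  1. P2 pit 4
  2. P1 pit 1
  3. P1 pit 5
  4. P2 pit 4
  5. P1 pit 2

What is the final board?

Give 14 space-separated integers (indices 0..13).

Move 1: P2 pit4 -> P1=[2,4,2,3,4,5](0) P2=[4,4,3,3,0,3](1)
Move 2: P1 pit1 -> P1=[2,0,3,4,5,6](0) P2=[4,4,3,3,0,3](1)
Move 3: P1 pit5 -> P1=[2,0,3,4,5,0](1) P2=[5,5,4,4,1,3](1)
Move 4: P2 pit4 -> P1=[2,0,3,4,5,0](1) P2=[5,5,4,4,0,4](1)
Move 5: P1 pit2 -> P1=[2,0,0,5,6,0](7) P2=[0,5,4,4,0,4](1)

Answer: 2 0 0 5 6 0 7 0 5 4 4 0 4 1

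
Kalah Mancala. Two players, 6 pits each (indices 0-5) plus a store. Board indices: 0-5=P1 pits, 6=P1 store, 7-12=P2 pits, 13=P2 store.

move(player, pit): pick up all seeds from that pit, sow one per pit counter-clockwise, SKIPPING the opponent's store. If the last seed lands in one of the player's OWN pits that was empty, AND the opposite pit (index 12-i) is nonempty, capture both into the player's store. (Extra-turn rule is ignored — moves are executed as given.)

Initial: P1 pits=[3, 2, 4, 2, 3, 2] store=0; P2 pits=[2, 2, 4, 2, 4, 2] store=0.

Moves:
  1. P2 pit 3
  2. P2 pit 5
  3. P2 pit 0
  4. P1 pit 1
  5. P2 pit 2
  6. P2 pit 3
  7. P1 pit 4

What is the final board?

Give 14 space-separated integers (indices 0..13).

Answer: 5 0 5 3 0 3 1 1 4 0 0 7 1 2

Derivation:
Move 1: P2 pit3 -> P1=[3,2,4,2,3,2](0) P2=[2,2,4,0,5,3](0)
Move 2: P2 pit5 -> P1=[4,3,4,2,3,2](0) P2=[2,2,4,0,5,0](1)
Move 3: P2 pit0 -> P1=[4,3,4,2,3,2](0) P2=[0,3,5,0,5,0](1)
Move 4: P1 pit1 -> P1=[4,0,5,3,4,2](0) P2=[0,3,5,0,5,0](1)
Move 5: P2 pit2 -> P1=[5,0,5,3,4,2](0) P2=[0,3,0,1,6,1](2)
Move 6: P2 pit3 -> P1=[5,0,5,3,4,2](0) P2=[0,3,0,0,7,1](2)
Move 7: P1 pit4 -> P1=[5,0,5,3,0,3](1) P2=[1,4,0,0,7,1](2)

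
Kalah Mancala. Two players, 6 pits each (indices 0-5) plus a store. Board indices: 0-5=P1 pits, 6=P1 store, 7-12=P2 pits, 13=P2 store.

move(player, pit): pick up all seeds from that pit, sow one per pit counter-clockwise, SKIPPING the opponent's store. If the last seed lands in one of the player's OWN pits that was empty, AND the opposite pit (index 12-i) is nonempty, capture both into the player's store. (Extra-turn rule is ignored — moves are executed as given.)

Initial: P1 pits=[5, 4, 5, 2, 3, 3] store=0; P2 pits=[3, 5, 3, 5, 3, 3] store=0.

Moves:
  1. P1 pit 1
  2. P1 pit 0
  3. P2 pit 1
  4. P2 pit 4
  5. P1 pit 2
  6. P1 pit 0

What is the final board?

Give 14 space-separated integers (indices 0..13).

Answer: 0 3 0 5 6 6 1 4 1 5 6 0 5 2

Derivation:
Move 1: P1 pit1 -> P1=[5,0,6,3,4,4](0) P2=[3,5,3,5,3,3](0)
Move 2: P1 pit0 -> P1=[0,1,7,4,5,5](0) P2=[3,5,3,5,3,3](0)
Move 3: P2 pit1 -> P1=[0,1,7,4,5,5](0) P2=[3,0,4,6,4,4](1)
Move 4: P2 pit4 -> P1=[1,2,7,4,5,5](0) P2=[3,0,4,6,0,5](2)
Move 5: P1 pit2 -> P1=[1,2,0,5,6,6](1) P2=[4,1,5,6,0,5](2)
Move 6: P1 pit0 -> P1=[0,3,0,5,6,6](1) P2=[4,1,5,6,0,5](2)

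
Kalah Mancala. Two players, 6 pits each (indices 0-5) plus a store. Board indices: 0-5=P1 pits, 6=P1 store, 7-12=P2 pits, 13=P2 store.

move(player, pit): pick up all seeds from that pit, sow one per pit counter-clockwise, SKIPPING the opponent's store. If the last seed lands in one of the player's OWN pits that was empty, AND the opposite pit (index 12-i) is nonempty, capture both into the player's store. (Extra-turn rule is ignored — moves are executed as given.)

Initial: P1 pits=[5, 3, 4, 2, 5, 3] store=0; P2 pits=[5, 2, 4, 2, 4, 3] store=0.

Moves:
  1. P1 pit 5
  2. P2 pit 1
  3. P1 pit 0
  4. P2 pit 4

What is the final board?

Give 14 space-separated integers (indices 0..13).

Move 1: P1 pit5 -> P1=[5,3,4,2,5,0](1) P2=[6,3,4,2,4,3](0)
Move 2: P2 pit1 -> P1=[5,3,4,2,5,0](1) P2=[6,0,5,3,5,3](0)
Move 3: P1 pit0 -> P1=[0,4,5,3,6,0](8) P2=[0,0,5,3,5,3](0)
Move 4: P2 pit4 -> P1=[1,5,6,3,6,0](8) P2=[0,0,5,3,0,4](1)

Answer: 1 5 6 3 6 0 8 0 0 5 3 0 4 1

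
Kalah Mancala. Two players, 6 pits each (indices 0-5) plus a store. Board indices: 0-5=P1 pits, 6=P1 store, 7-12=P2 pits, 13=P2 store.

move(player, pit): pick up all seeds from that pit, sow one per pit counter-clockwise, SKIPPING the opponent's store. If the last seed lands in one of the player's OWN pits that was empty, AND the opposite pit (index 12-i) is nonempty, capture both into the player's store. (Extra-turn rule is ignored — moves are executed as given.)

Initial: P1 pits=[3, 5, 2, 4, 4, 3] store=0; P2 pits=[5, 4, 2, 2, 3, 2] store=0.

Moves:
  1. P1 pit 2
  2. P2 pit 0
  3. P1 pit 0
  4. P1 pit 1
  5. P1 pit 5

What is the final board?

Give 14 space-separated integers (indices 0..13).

Answer: 0 0 2 7 6 0 2 2 6 4 3 4 3 0

Derivation:
Move 1: P1 pit2 -> P1=[3,5,0,5,5,3](0) P2=[5,4,2,2,3,2](0)
Move 2: P2 pit0 -> P1=[3,5,0,5,5,3](0) P2=[0,5,3,3,4,3](0)
Move 3: P1 pit0 -> P1=[0,6,1,6,5,3](0) P2=[0,5,3,3,4,3](0)
Move 4: P1 pit1 -> P1=[0,0,2,7,6,4](1) P2=[1,5,3,3,4,3](0)
Move 5: P1 pit5 -> P1=[0,0,2,7,6,0](2) P2=[2,6,4,3,4,3](0)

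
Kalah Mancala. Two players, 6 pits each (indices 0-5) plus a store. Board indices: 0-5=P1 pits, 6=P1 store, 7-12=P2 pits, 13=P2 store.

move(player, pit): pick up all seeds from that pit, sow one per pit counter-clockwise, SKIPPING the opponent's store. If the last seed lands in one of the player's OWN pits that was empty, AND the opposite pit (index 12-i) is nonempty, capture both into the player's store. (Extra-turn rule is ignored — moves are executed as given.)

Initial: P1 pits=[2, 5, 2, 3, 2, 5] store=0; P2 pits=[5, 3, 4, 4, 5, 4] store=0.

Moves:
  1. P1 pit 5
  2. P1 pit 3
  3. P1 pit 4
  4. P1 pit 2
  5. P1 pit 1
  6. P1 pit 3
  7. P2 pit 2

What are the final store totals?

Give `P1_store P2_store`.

Answer: 9 1

Derivation:
Move 1: P1 pit5 -> P1=[2,5,2,3,2,0](1) P2=[6,4,5,5,5,4](0)
Move 2: P1 pit3 -> P1=[2,5,2,0,3,1](2) P2=[6,4,5,5,5,4](0)
Move 3: P1 pit4 -> P1=[2,5,2,0,0,2](3) P2=[7,4,5,5,5,4](0)
Move 4: P1 pit2 -> P1=[2,5,0,1,0,2](8) P2=[7,0,5,5,5,4](0)
Move 5: P1 pit1 -> P1=[2,0,1,2,1,3](9) P2=[7,0,5,5,5,4](0)
Move 6: P1 pit3 -> P1=[2,0,1,0,2,4](9) P2=[7,0,5,5,5,4](0)
Move 7: P2 pit2 -> P1=[3,0,1,0,2,4](9) P2=[7,0,0,6,6,5](1)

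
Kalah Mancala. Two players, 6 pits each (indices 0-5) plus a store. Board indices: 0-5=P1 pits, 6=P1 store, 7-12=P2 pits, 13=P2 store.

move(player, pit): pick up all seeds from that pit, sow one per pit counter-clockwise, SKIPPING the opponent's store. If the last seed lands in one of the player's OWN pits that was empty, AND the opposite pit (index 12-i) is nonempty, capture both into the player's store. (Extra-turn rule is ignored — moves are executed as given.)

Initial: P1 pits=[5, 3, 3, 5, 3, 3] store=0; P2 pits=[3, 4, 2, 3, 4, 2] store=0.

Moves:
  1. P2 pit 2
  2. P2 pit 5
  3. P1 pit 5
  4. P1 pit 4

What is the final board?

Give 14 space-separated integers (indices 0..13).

Answer: 6 3 3 5 0 1 2 5 5 0 4 5 0 1

Derivation:
Move 1: P2 pit2 -> P1=[5,3,3,5,3,3](0) P2=[3,4,0,4,5,2](0)
Move 2: P2 pit5 -> P1=[6,3,3,5,3,3](0) P2=[3,4,0,4,5,0](1)
Move 3: P1 pit5 -> P1=[6,3,3,5,3,0](1) P2=[4,5,0,4,5,0](1)
Move 4: P1 pit4 -> P1=[6,3,3,5,0,1](2) P2=[5,5,0,4,5,0](1)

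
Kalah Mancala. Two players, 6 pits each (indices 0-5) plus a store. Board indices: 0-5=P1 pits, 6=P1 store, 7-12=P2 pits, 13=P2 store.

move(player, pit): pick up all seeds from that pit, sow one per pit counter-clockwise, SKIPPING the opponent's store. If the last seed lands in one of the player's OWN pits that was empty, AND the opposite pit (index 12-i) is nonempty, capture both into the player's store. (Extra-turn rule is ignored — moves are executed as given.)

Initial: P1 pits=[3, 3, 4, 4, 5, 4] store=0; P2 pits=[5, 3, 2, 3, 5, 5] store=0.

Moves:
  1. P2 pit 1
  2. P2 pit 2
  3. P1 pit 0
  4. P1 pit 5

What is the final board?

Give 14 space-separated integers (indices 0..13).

Move 1: P2 pit1 -> P1=[3,3,4,4,5,4](0) P2=[5,0,3,4,6,5](0)
Move 2: P2 pit2 -> P1=[3,3,4,4,5,4](0) P2=[5,0,0,5,7,6](0)
Move 3: P1 pit0 -> P1=[0,4,5,5,5,4](0) P2=[5,0,0,5,7,6](0)
Move 4: P1 pit5 -> P1=[0,4,5,5,5,0](1) P2=[6,1,1,5,7,6](0)

Answer: 0 4 5 5 5 0 1 6 1 1 5 7 6 0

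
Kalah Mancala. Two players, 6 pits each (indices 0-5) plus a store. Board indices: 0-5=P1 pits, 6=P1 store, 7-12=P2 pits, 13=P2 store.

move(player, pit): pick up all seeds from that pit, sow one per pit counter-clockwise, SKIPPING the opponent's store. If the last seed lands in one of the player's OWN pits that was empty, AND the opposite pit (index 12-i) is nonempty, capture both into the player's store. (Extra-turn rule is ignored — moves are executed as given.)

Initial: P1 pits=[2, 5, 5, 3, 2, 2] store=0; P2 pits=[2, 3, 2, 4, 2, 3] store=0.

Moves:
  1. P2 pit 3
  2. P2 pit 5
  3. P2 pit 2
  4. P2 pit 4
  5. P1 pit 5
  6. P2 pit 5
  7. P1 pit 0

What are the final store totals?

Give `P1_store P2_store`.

Move 1: P2 pit3 -> P1=[3,5,5,3,2,2](0) P2=[2,3,2,0,3,4](1)
Move 2: P2 pit5 -> P1=[4,6,6,3,2,2](0) P2=[2,3,2,0,3,0](2)
Move 3: P2 pit2 -> P1=[4,6,6,3,2,2](0) P2=[2,3,0,1,4,0](2)
Move 4: P2 pit4 -> P1=[5,7,6,3,2,2](0) P2=[2,3,0,1,0,1](3)
Move 5: P1 pit5 -> P1=[5,7,6,3,2,0](1) P2=[3,3,0,1,0,1](3)
Move 6: P2 pit5 -> P1=[5,7,6,3,2,0](1) P2=[3,3,0,1,0,0](4)
Move 7: P1 pit0 -> P1=[0,8,7,4,3,0](5) P2=[0,3,0,1,0,0](4)

Answer: 5 4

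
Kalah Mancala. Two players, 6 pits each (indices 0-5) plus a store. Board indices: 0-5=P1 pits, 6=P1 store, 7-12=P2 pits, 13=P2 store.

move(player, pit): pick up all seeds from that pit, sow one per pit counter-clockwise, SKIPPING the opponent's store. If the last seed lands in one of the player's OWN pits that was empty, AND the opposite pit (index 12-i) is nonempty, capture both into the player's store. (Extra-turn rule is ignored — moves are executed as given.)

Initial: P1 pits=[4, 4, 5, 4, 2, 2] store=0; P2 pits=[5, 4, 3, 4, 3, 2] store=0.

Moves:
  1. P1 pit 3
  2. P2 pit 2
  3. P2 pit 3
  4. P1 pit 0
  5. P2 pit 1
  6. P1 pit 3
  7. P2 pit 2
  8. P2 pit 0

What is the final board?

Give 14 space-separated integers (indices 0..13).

Move 1: P1 pit3 -> P1=[4,4,5,0,3,3](1) P2=[6,4,3,4,3,2](0)
Move 2: P2 pit2 -> P1=[4,4,5,0,3,3](1) P2=[6,4,0,5,4,3](0)
Move 3: P2 pit3 -> P1=[5,5,5,0,3,3](1) P2=[6,4,0,0,5,4](1)
Move 4: P1 pit0 -> P1=[0,6,6,1,4,4](1) P2=[6,4,0,0,5,4](1)
Move 5: P2 pit1 -> P1=[0,6,6,1,4,4](1) P2=[6,0,1,1,6,5](1)
Move 6: P1 pit3 -> P1=[0,6,6,0,5,4](1) P2=[6,0,1,1,6,5](1)
Move 7: P2 pit2 -> P1=[0,6,6,0,5,4](1) P2=[6,0,0,2,6,5](1)
Move 8: P2 pit0 -> P1=[0,6,6,0,5,4](1) P2=[0,1,1,3,7,6](2)

Answer: 0 6 6 0 5 4 1 0 1 1 3 7 6 2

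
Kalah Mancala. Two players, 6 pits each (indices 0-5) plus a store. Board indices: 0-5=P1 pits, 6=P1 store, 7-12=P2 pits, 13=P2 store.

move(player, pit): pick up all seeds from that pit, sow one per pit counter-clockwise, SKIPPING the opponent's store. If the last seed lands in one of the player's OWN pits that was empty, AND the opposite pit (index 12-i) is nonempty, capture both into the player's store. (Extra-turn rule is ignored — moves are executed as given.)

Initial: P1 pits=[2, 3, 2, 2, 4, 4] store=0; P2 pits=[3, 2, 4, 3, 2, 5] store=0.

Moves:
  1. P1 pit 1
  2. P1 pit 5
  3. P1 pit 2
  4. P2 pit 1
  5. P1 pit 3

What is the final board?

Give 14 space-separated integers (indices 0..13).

Move 1: P1 pit1 -> P1=[2,0,3,3,5,4](0) P2=[3,2,4,3,2,5](0)
Move 2: P1 pit5 -> P1=[2,0,3,3,5,0](1) P2=[4,3,5,3,2,5](0)
Move 3: P1 pit2 -> P1=[2,0,0,4,6,0](6) P2=[0,3,5,3,2,5](0)
Move 4: P2 pit1 -> P1=[2,0,0,4,6,0](6) P2=[0,0,6,4,3,5](0)
Move 5: P1 pit3 -> P1=[2,0,0,0,7,1](7) P2=[1,0,6,4,3,5](0)

Answer: 2 0 0 0 7 1 7 1 0 6 4 3 5 0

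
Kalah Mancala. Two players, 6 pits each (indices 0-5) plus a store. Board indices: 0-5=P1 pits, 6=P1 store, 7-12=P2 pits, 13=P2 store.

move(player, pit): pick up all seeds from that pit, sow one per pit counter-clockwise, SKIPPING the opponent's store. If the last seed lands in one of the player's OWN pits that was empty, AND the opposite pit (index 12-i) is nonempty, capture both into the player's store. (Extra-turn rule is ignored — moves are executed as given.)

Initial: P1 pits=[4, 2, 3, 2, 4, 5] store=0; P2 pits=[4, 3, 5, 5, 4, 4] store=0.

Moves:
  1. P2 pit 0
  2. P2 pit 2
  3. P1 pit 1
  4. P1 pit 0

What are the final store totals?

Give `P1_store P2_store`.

Answer: 0 1

Derivation:
Move 1: P2 pit0 -> P1=[4,2,3,2,4,5](0) P2=[0,4,6,6,5,4](0)
Move 2: P2 pit2 -> P1=[5,3,3,2,4,5](0) P2=[0,4,0,7,6,5](1)
Move 3: P1 pit1 -> P1=[5,0,4,3,5,5](0) P2=[0,4,0,7,6,5](1)
Move 4: P1 pit0 -> P1=[0,1,5,4,6,6](0) P2=[0,4,0,7,6,5](1)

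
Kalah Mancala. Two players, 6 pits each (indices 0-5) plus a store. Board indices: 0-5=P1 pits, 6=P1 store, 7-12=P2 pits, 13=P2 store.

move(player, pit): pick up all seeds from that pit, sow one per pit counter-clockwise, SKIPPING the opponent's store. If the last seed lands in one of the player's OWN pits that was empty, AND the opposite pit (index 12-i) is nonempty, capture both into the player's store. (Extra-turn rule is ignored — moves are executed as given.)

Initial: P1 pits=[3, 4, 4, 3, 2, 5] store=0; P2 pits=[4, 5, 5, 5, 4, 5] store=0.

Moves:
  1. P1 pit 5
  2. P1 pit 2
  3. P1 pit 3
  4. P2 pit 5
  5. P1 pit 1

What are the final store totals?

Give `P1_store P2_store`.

Move 1: P1 pit5 -> P1=[3,4,4,3,2,0](1) P2=[5,6,6,6,4,5](0)
Move 2: P1 pit2 -> P1=[3,4,0,4,3,1](2) P2=[5,6,6,6,4,5](0)
Move 3: P1 pit3 -> P1=[3,4,0,0,4,2](3) P2=[6,6,6,6,4,5](0)
Move 4: P2 pit5 -> P1=[4,5,1,1,4,2](3) P2=[6,6,6,6,4,0](1)
Move 5: P1 pit1 -> P1=[4,0,2,2,5,3](4) P2=[6,6,6,6,4,0](1)

Answer: 4 1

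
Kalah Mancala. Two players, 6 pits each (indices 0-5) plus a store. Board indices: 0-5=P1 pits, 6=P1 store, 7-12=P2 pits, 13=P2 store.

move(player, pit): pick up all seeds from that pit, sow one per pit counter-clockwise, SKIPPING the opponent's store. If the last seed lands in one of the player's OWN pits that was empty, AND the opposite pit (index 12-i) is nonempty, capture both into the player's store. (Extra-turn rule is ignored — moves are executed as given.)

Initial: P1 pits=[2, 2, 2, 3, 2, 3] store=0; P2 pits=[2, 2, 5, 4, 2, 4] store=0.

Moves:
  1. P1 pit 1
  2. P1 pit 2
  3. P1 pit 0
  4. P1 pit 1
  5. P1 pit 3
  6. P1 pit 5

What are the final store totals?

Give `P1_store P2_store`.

Move 1: P1 pit1 -> P1=[2,0,3,4,2,3](0) P2=[2,2,5,4,2,4](0)
Move 2: P1 pit2 -> P1=[2,0,0,5,3,4](0) P2=[2,2,5,4,2,4](0)
Move 3: P1 pit0 -> P1=[0,1,0,5,3,4](5) P2=[2,2,5,0,2,4](0)
Move 4: P1 pit1 -> P1=[0,0,1,5,3,4](5) P2=[2,2,5,0,2,4](0)
Move 5: P1 pit3 -> P1=[0,0,1,0,4,5](6) P2=[3,3,5,0,2,4](0)
Move 6: P1 pit5 -> P1=[0,0,1,0,4,0](7) P2=[4,4,6,1,2,4](0)

Answer: 7 0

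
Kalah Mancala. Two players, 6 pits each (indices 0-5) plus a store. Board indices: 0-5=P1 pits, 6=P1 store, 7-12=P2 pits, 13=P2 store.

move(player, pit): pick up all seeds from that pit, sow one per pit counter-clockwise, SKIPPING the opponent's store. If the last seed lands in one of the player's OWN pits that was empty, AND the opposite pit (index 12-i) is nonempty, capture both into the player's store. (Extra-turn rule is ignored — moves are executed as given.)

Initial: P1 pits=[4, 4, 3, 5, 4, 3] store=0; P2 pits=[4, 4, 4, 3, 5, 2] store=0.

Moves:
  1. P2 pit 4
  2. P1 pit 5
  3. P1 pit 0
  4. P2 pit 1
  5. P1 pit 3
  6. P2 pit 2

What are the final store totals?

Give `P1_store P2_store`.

Answer: 8 3

Derivation:
Move 1: P2 pit4 -> P1=[5,5,4,5,4,3](0) P2=[4,4,4,3,0,3](1)
Move 2: P1 pit5 -> P1=[5,5,4,5,4,0](1) P2=[5,5,4,3,0,3](1)
Move 3: P1 pit0 -> P1=[0,6,5,6,5,0](7) P2=[0,5,4,3,0,3](1)
Move 4: P2 pit1 -> P1=[0,6,5,6,5,0](7) P2=[0,0,5,4,1,4](2)
Move 5: P1 pit3 -> P1=[0,6,5,0,6,1](8) P2=[1,1,6,4,1,4](2)
Move 6: P2 pit2 -> P1=[1,7,5,0,6,1](8) P2=[1,1,0,5,2,5](3)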